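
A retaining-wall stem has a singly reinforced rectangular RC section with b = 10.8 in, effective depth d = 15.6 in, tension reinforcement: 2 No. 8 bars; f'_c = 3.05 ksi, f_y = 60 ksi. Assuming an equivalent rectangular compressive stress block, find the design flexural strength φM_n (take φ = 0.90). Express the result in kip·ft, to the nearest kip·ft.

A_s = 2 × 0.79 = 1.58 in².
T = A_s f_y = 1.58 × 60 = 94.8 kips.
a = T/(0.85 f'_c b) = 94.8/(0.85 × 3.05 × 10.8) = 3.386 in.
M_n = T(d − a/2) = 94.8 × (15.6 − 1.693) = 1318.4 kip·in = 1318.4/12 = 109.87 kip·ft.
φM_n = 0.90 × 109.87 = 98.88 kip·ft.

φM_n ≈ 99 kip·ft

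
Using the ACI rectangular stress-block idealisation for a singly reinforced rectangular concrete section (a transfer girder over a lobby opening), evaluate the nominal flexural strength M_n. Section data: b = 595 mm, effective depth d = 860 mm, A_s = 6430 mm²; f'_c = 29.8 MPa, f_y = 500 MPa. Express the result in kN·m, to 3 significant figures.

T = A_s f_y = 6430 × 500 = 3215000 N = 3215 kN.
From C = T: a = T/(0.85 f'_c b) = 3215000/(0.85 × 29.8 × 595) = 213.32 mm.
M_n = T(d − a/2) = 3215 kN × (860 − 106.66) mm = 2421.99 kN·m.

M_n ≈ 2420 kN·m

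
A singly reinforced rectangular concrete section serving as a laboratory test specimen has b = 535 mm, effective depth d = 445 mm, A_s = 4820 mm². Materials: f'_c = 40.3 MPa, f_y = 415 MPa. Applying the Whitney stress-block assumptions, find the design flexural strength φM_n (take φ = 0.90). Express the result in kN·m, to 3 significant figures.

φM_n ≈ 703 kN·m

T = A_s f_y = 4820 × 415 = 2000300 N = 2000.3 kN.
From C = T: a = T/(0.85 f'_c b) = 2000300/(0.85 × 40.3 × 535) = 109.15 mm.
M_n = T(d − a/2) = 2000.3 kN × (445 − 54.575) mm = 780.97 kN·m.
φM_n = 0.90 × 780.97 = 702.87 kN·m.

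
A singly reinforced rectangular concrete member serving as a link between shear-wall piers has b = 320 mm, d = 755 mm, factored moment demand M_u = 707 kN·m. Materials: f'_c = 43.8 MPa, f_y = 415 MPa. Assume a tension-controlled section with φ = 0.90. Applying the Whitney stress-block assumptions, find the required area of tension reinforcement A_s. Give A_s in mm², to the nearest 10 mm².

A_s ≈ 2670 mm²

M_n = M_u/φ = 707/0.90 = 785.556 kN·m.
With M_n = 0.85 f'_c a b (d − a/2), solve the quadratic for a:
a = d − √(d² − 2M_n/(0.85 f'_c b)) = 755 − √(755² − 2 × 785.556×10⁶/(0.85 × 43.8 × 320)) = 93.07 mm.
A_s = 0.85 f'_c a b / f_y = 0.85 × 43.8 × 93.07 × 320 / 415 = 2671.8 mm².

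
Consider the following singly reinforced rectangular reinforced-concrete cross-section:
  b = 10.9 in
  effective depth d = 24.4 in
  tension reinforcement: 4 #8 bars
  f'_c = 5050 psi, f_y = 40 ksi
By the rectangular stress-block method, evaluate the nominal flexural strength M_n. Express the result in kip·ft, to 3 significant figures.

M_n ≈ 243 kip·ft

A_s = 4 × 0.79 = 3.16 in².
T = A_s f_y = 3.16 × 40 = 126.4 kips.
a = T/(0.85 f'_c b) = 126.4/(0.85 × 5.05 × 10.9) = 2.702 in.
M_n = T(d − a/2) = 126.4 × (24.4 − 1.351) = 2913.4 kip·in = 2913.4/12 = 242.78 kip·ft.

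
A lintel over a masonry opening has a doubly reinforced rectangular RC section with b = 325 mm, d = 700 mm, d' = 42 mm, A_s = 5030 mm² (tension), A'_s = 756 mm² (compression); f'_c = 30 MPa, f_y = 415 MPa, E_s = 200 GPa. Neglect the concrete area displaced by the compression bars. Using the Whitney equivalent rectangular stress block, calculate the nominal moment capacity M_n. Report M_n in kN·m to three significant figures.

M_n ≈ 1260 kN·m

Assume both tension and compression steel yield.
Net tension couple steel: A_s − A'_s = 4274 mm².
a = (A_s − A'_s) f_y / (0.85 f'_c b) = 1773710/(0.85 × 30 × 325) = 214.02 mm.
c = a/β₁ = 214.02/0.836 = 256.00 mm; ε'_s = 0.003(c − d')/c = 0.0025 ≥ f_y/E_s = 0.0021, so compression steel does yield.
M_n = (A_s − A'_s) f_y (d − a/2) + A'_s f_y (d − d') = [1773710 × (700 − 107.01) + 313740 × (700 − 42)] × 10⁻⁶ = 1051.79 + 206.44 = 1258.23 kN·m.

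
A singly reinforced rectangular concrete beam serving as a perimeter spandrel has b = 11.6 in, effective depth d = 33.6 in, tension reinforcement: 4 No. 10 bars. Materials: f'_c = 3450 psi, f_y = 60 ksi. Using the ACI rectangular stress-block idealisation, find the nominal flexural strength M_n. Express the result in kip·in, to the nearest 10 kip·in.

M_n ≈ 8880 kip·in

A_s = 4 × 1.27 = 5.08 in².
T = A_s f_y = 5.08 × 60 = 304.8 kips.
a = T/(0.85 f'_c b) = 304.8/(0.85 × 3.45 × 11.6) = 8.960 in.
M_n = T(d − a/2) = 304.8 × (33.6 − 4.48) = 8875.8 kip·in.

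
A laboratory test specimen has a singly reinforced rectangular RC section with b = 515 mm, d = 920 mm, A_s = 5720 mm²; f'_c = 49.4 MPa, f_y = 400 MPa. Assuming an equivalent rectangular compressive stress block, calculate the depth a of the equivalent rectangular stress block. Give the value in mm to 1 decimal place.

a ≈ 105.8 mm

T = A_s f_y = 5720 × 400 = 2288000 N = 2288 kN.
Setting C = 0.85 f'_c a b equal to T: a = 2288000/(0.85 × 49.4 × 515) = 105.8 mm.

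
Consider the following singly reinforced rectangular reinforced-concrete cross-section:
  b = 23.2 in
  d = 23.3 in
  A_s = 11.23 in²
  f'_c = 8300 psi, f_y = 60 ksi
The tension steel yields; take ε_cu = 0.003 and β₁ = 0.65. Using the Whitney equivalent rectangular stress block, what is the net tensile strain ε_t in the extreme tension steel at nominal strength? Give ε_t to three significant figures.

ε_t ≈ 0.00804

a = A_s f_y/(0.85 f'_c b) = 4.117 in.
β₁ = 0.65, so c = a/β₁ = 4.117/0.65 = 6.334 in.
From the linear strain diagram with ε_cu = 0.003: ε_t = 0.003 (d − c)/c = 0.003 × (23.3 − 6.334)/6.334 = 0.00804.
Since ε_t ≥ 0.005, the section is tension-controlled.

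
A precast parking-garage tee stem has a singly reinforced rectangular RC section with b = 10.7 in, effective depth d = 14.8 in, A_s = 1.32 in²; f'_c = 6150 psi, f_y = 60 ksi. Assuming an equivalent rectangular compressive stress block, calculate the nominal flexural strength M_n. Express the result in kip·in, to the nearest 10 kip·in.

T = A_s f_y = 1.32 × 60 = 79.2 kips.
a = T/(0.85 f'_c b) = 79.2/(0.85 × 6.15 × 10.7) = 1.416 in.
M_n = T(d − a/2) = 79.2 × (14.8 − 0.708) = 1116.1 kip·in.

M_n ≈ 1120 kip·in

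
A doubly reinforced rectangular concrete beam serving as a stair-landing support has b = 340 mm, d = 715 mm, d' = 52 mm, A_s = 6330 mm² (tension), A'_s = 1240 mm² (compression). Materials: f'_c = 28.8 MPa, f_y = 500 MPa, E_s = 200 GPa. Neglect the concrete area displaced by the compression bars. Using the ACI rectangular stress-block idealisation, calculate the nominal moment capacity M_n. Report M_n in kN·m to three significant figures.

M_n ≈ 1840 kN·m

Assume both tension and compression steel yield.
Net tension couple steel: A_s − A'_s = 5090 mm².
a = (A_s − A'_s) f_y / (0.85 f'_c b) = 2545000/(0.85 × 28.8 × 340) = 305.77 mm.
c = a/β₁ = 305.77/0.844 = 362.29 mm; ε'_s = 0.003(c − d')/c = 0.0026 ≥ f_y/E_s = 0.0025, so compression steel does yield.
M_n = (A_s − A'_s) f_y (d − a/2) + A'_s f_y (d − d') = [2545000 × (715 − 152.885) + 620000 × (715 − 52)] × 10⁻⁶ = 1430.58 + 411.06 = 1841.64 kN·m.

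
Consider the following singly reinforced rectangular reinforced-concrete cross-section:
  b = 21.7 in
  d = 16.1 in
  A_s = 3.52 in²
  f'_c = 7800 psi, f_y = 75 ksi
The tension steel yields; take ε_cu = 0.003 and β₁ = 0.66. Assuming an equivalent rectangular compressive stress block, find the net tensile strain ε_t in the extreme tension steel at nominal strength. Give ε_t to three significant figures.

a = A_s f_y/(0.85 f'_c b) = 1.835 in.
β₁ = 0.66, so c = a/β₁ = 1.835/0.66 = 2.780 in.
From the linear strain diagram with ε_cu = 0.003: ε_t = 0.003 (d − c)/c = 0.003 × (16.1 − 2.780)/2.780 = 0.0144.
Since ε_t ≥ 0.005, the section is tension-controlled.

ε_t ≈ 0.0144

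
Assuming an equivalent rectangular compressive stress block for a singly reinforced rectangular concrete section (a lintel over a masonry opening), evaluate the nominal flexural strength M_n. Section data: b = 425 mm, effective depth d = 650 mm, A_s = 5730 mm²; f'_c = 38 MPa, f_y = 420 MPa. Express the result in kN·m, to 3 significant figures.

M_n ≈ 1350 kN·m

T = A_s f_y = 5730 × 420 = 2406600 N = 2406.6 kN.
From C = T: a = T/(0.85 f'_c b) = 2406600/(0.85 × 38 × 425) = 175.31 mm.
M_n = T(d − a/2) = 2406.6 kN × (650 − 87.655) mm = 1353.34 kN·m.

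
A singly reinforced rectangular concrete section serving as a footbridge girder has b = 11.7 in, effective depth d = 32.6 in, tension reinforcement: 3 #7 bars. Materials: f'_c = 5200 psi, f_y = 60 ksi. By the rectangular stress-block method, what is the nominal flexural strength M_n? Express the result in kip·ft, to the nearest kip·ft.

A_s = 3 × 0.6 = 1.8 in².
T = A_s f_y = 1.8 × 60 = 108 kips.
a = T/(0.85 f'_c b) = 108/(0.85 × 5.2 × 11.7) = 2.088 in.
M_n = T(d − a/2) = 108 × (32.6 − 1.044) = 3408.0 kip·in = 3408.0/12 = 284.00 kip·ft.

M_n ≈ 284 kip·ft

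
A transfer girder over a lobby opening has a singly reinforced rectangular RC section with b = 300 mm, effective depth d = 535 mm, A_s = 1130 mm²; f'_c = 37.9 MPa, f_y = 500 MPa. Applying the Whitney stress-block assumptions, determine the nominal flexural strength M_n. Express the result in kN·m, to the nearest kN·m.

T = A_s f_y = 1130 × 500 = 565000 N = 565 kN.
From C = T: a = T/(0.85 f'_c b) = 565000/(0.85 × 37.9 × 300) = 58.46 mm.
M_n = T(d − a/2) = 565 kN × (535 − 29.23) mm = 285.76 kN·m.

M_n ≈ 286 kN·m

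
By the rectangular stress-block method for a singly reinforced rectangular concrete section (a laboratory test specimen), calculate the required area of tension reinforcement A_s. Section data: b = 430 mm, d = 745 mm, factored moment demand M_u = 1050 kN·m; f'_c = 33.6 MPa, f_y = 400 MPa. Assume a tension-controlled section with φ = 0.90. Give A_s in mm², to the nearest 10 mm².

M_n = M_u/φ = 1050/0.90 = 1166.67 kN·m.
With M_n = 0.85 f'_c a b (d − a/2), solve the quadratic for a:
a = d − √(d² − 2M_n/(0.85 f'_c b)) = 745 − √(745² − 2 × 1166.67×10⁶/(0.85 × 33.6 × 430)) = 140.83 mm.
A_s = 0.85 f'_c a b / f_y = 0.85 × 33.6 × 140.83 × 430 / 400 = 4323.8 mm².

A_s ≈ 4320 mm²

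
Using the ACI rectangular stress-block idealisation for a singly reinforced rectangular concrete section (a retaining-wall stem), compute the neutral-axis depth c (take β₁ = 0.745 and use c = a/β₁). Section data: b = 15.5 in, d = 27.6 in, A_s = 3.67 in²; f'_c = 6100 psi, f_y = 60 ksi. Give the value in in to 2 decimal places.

T = A_s f_y = 3.67 × 60 = 220.2 kips.
a = T/(0.85 f'_c b) = 220.2/(0.85 × 6.1 × 15.5) = 2.7399 in.
With β₁ = 0.745, c = a/β₁ = 2.7399/0.745 = 3.68 in.

c ≈ 3.68 in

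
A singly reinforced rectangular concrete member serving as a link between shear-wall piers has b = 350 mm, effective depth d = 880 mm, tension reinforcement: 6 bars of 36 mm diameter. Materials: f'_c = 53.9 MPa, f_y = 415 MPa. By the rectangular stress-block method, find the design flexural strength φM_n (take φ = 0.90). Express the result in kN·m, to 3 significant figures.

A_s = 6 × 1018 = 6108 mm².
T = A_s f_y = 6108 × 415 = 2534820 N = 2534.82 kN.
From C = T: a = T/(0.85 f'_c b) = 2534820/(0.85 × 53.9 × 350) = 158.08 mm.
M_n = T(d − a/2) = 2534.82 kN × (880 − 79.04) mm = 2030.29 kN·m.
φM_n = 0.90 × 2030.29 = 1827.26 kN·m.

φM_n ≈ 1830 kN·m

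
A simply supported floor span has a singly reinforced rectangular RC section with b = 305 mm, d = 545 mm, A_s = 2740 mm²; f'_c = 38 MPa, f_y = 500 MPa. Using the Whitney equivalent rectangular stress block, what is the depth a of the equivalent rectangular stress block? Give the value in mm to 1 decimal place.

T = A_s f_y = 2740 × 500 = 1370000 N = 1370 kN.
Setting C = 0.85 f'_c a b equal to T: a = 1370000/(0.85 × 38 × 305) = 139.1 mm.

a ≈ 139.1 mm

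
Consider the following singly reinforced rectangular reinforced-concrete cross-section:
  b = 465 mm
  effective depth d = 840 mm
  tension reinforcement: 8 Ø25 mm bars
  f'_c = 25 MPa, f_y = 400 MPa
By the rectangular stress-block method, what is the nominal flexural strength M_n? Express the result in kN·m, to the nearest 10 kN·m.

A_s = 8 × 491 = 3928 mm².
T = A_s f_y = 3928 × 400 = 1571200 N = 1571.2 kN.
From C = T: a = T/(0.85 f'_c b) = 1571200/(0.85 × 25 × 465) = 159.01 mm.
M_n = T(d − a/2) = 1571.2 kN × (840 − 79.505) mm = 1194.89 kN·m.

M_n ≈ 1190 kN·m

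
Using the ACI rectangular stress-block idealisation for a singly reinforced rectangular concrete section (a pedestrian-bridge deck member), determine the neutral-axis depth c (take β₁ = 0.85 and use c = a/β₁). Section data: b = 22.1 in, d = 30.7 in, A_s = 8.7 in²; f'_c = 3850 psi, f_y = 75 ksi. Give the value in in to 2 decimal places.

T = A_s f_y = 8.7 × 75 = 652.5 kips.
a = T/(0.85 f'_c b) = 652.5/(0.85 × 3.85 × 22.1) = 9.0221 in.
With β₁ = 0.85, c = a/β₁ = 9.0221/0.85 = 10.61 in.

c ≈ 10.61 in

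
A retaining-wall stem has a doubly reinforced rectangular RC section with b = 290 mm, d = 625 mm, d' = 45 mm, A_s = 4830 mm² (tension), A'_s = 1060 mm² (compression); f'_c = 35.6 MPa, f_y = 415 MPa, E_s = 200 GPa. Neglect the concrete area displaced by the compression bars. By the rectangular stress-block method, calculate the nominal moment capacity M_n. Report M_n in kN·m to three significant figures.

Assume both tension and compression steel yield.
Net tension couple steel: A_s − A'_s = 3770 mm².
a = (A_s − A'_s) f_y / (0.85 f'_c b) = 1564550/(0.85 × 35.6 × 290) = 178.29 mm.
c = a/β₁ = 178.29/0.796 = 223.98 mm; ε'_s = 0.003(c − d')/c = 0.0024 ≥ f_y/E_s = 0.0021, so compression steel does yield.
M_n = (A_s − A'_s) f_y (d − a/2) + A'_s f_y (d − d') = [1564550 × (625 − 89.145) + 439900 × (625 − 45)] × 10⁻⁶ = 838.37 + 255.14 = 1093.51 kN·m.

M_n ≈ 1090 kN·m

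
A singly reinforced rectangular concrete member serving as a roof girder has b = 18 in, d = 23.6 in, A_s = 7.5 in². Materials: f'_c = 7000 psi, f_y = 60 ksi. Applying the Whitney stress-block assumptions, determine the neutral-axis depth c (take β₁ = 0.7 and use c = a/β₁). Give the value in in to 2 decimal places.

c ≈ 6.00 in

T = A_s f_y = 7.5 × 60 = 450 kips.
a = T/(0.85 f'_c b) = 450/(0.85 × 7 × 18) = 4.2017 in.
With β₁ = 0.7, c = a/β₁ = 4.2017/0.7 = 6.00 in.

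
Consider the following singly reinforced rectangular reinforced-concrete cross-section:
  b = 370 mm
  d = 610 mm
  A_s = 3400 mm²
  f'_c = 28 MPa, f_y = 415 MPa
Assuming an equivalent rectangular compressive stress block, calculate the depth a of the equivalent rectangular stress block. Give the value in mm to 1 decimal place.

T = A_s f_y = 3400 × 415 = 1411000 N = 1411 kN.
Setting C = 0.85 f'_c a b equal to T: a = 1411000/(0.85 × 28 × 370) = 160.2 mm.

a ≈ 160.2 mm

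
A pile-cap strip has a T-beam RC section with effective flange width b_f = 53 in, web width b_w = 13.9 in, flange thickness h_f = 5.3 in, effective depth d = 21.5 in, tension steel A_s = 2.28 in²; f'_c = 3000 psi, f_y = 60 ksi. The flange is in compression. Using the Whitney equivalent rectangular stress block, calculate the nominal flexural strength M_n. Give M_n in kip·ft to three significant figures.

M_n ≈ 239 kip·ft

Tension: T = A_s f_y = 2.28 × 60 = 136.8 kips.
Try a within the flange: a = T/(0.85 f'_c b_f) = 136.8/(0.85 × 3 × 53) = 1.012 in.
Since a = 1.012 ≤ h_f = 5.3 in, the stress block lies entirely in the flange; analyse as a rectangular beam of width b_f.
M_n = T(d − a/2) = 136.8 × (21.5 − 0.506) = 2872.0 kip·in.
M_n = 2872.0/12 = 239.33 kip·ft.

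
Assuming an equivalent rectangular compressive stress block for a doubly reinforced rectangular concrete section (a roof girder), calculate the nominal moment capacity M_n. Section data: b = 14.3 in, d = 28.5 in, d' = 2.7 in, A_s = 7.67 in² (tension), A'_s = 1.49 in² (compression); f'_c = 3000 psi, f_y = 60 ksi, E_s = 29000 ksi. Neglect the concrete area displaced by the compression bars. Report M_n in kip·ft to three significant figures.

M_n ≈ 916 kip·ft

Assume both steels yield.
a = (A_s − A'_s) f_y/(0.85 f'_c b) = (7.67 − 1.49) × 60/(0.85 × 3 × 14.3) = 10.169 in.
c = a/β₁ = 10.169/0.85 = 11.964 in; ε'_s = 0.003(c − d')/c = 0.0023 ≥ ε_y = 0.0021, so the compression steel yields.
M_n = (A_s − A'_s) f_y (d − a/2) + A'_s f_y (d − d') = 370.8 × (28.5 − 5.0845) + 89.4 × (28.5 − 2.7) = 8682.5 + 2306.5 = 10989.0 kip·in = 10989.0/12 = 915.75 kip·ft.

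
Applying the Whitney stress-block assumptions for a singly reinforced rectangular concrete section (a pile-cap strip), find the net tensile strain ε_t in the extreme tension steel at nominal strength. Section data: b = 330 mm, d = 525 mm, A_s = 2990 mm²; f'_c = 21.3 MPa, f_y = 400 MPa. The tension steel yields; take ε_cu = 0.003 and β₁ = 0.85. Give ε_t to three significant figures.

a = A_s f_y/(0.85 f'_c b) = 200.18 mm.
β₁ = 0.85, so c = a/β₁ = 200.18/0.85 = 235.51 mm.
From the linear strain diagram with ε_cu = 0.003: ε_t = 0.003 (d − c)/c = 0.003 × (525 − 235.51)/235.51 = 0.00369.
ε_t < 0.004 — the section is over-reinforced for flexure under ACI limits.

ε_t ≈ 0.00369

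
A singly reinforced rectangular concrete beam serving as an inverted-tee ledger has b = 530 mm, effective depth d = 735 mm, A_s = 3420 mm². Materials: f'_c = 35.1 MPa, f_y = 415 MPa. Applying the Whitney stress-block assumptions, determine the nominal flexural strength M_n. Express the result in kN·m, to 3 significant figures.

M_n ≈ 979 kN·m

T = A_s f_y = 3420 × 415 = 1419300 N = 1419.3 kN.
From C = T: a = T/(0.85 f'_c b) = 1419300/(0.85 × 35.1 × 530) = 89.76 mm.
M_n = T(d − a/2) = 1419.3 kN × (735 − 44.88) mm = 979.49 kN·m.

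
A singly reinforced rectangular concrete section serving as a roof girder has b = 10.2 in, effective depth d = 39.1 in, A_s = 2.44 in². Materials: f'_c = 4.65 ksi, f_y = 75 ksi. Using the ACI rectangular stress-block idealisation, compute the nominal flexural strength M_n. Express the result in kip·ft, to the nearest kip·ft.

T = A_s f_y = 2.44 × 75 = 183 kips.
a = T/(0.85 f'_c b) = 183/(0.85 × 4.65 × 10.2) = 4.539 in.
M_n = T(d − a/2) = 183 × (39.1 − 2.2695) = 6740.0 kip·in = 6740.0/12 = 561.67 kip·ft.

M_n ≈ 562 kip·ft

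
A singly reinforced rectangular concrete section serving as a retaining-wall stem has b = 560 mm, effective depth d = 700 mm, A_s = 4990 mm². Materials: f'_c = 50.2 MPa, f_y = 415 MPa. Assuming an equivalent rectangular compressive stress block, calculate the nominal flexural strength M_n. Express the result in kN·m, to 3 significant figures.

T = A_s f_y = 4990 × 415 = 2070850 N = 2070.85 kN.
From C = T: a = T/(0.85 f'_c b) = 2070850/(0.85 × 50.2 × 560) = 86.66 mm.
M_n = T(d − a/2) = 2070.85 kN × (700 − 43.33) mm = 1359.87 kN·m.

M_n ≈ 1360 kN·m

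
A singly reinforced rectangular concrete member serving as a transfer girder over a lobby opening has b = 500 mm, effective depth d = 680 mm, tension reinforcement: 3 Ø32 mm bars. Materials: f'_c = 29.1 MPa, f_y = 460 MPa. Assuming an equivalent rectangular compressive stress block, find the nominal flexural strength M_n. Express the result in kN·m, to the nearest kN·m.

M_n ≈ 705 kN·m

A_s = 3 × 804 = 2412 mm².
T = A_s f_y = 2412 × 460 = 1109520 N = 1109.52 kN.
From C = T: a = T/(0.85 f'_c b) = 1109520/(0.85 × 29.1 × 500) = 89.71 mm.
M_n = T(d − a/2) = 1109.52 kN × (680 − 44.855) mm = 704.71 kN·m.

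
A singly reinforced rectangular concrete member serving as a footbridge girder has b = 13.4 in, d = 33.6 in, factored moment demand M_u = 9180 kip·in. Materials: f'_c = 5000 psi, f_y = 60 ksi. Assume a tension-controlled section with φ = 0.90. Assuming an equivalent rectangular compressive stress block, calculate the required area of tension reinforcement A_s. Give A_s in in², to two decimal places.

A_s ≈ 5.54 in²

M_n = M_u/φ = 9180/0.90 = 10200 kip·in.
From M_n = 0.85 f'_c a b (d − a/2):
a = d − √(d² − 2M_n/(0.85 f'_c b)) = 33.6 − √(33.6² − 2 × 10200/(0.85 × 5 × 13.4)) = 5.838 in.
A_s = 0.85 f'_c a b / f_y = 0.85 × 5 × 5.838 × 13.4 / 60 = 5.541 in².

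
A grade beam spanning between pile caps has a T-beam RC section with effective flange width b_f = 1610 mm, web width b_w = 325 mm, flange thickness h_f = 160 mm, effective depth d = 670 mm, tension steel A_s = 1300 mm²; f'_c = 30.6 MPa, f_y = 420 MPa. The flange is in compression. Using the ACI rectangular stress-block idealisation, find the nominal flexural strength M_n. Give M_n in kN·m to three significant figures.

Tension: T = A_s f_y = 1300 × 420 = 546000 N.
Try a within the flange: a = T/(0.85 f'_c b_f) = 546000/(0.85 × 30.6 × 1610) = 13.04 mm.
Since a = 13.04 ≤ h_f = 160 mm, the stress block lies entirely in the flange; analyse as a rectangular beam of width b_f.
M_n = T(d − a/2) = 546000 × (670 − 6.52) = 362.26 × 10⁶ N·mm.
M_n = 362.26 kN·m.

M_n ≈ 362 kN·m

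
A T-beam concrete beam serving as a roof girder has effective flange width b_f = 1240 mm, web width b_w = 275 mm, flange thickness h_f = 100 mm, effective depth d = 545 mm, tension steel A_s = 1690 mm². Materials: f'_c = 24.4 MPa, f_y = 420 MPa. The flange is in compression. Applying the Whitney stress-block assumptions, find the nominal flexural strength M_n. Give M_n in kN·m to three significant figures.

M_n ≈ 377 kN·m

Tension: T = A_s f_y = 1690 × 420 = 709800 N.
Try a within the flange: a = T/(0.85 f'_c b_f) = 709800/(0.85 × 24.4 × 1240) = 27.60 mm.
Since a = 27.60 ≤ h_f = 100 mm, the stress block lies entirely in the flange; analyse as a rectangular beam of width b_f.
M_n = T(d − a/2) = 709800 × (545 − 13.8) = 377.05 × 10⁶ N·mm.
M_n = 377.05 kN·m.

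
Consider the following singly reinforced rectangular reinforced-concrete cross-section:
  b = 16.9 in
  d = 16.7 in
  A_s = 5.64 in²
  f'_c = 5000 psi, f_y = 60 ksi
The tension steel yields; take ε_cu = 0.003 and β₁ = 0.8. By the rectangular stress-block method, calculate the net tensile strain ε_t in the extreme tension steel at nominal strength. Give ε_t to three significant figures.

ε_t ≈ 0.00551

a = A_s f_y/(0.85 f'_c b) = 4.711 in.
β₁ = 0.8, so c = a/β₁ = 4.711/0.8 = 5.889 in.
From the linear strain diagram with ε_cu = 0.003: ε_t = 0.003 (d − c)/c = 0.003 × (16.7 − 5.889)/5.889 = 0.00551.
Since ε_t ≥ 0.005, the section is tension-controlled.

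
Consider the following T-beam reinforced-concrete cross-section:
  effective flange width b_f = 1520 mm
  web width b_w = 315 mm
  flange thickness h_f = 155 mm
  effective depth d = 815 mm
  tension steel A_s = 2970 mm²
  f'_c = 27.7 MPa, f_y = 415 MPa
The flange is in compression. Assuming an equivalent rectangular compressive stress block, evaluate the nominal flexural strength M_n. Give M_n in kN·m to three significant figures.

M_n ≈ 983 kN·m

Tension: T = A_s f_y = 2970 × 415 = 1232550 N.
Try a within the flange: a = T/(0.85 f'_c b_f) = 1232550/(0.85 × 27.7 × 1520) = 34.44 mm.
Since a = 34.44 ≤ h_f = 155 mm, the stress block lies entirely in the flange; analyse as a rectangular beam of width b_f.
M_n = T(d − a/2) = 1232550 × (815 − 17.22) = 983.30 × 10⁶ N·mm.
M_n = 983.30 kN·m.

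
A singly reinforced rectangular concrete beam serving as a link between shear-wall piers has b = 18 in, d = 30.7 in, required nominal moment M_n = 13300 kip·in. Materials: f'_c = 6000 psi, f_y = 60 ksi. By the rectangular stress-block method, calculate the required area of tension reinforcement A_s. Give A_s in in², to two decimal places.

A_s ≈ 7.88 in²

From M_n = 0.85 f'_c a b (d − a/2):
a = d − √(d² − 2M_n/(0.85 f'_c b)) = 30.7 − √(30.7² − 2 × 13300/(0.85 × 6 × 18)) = 5.151 in.
A_s = 0.85 f'_c a b / f_y = 0.85 × 6 × 5.151 × 18 / 60 = 7.881 in².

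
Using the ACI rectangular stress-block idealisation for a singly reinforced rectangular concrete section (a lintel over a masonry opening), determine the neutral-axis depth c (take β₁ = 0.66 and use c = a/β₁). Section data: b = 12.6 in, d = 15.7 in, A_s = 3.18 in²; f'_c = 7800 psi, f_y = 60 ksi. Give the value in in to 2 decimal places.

c ≈ 3.46 in

T = A_s f_y = 3.18 × 60 = 190.8 kips.
a = T/(0.85 f'_c b) = 190.8/(0.85 × 7.8 × 12.6) = 2.2840 in.
With β₁ = 0.66, c = a/β₁ = 2.2840/0.66 = 3.46 in.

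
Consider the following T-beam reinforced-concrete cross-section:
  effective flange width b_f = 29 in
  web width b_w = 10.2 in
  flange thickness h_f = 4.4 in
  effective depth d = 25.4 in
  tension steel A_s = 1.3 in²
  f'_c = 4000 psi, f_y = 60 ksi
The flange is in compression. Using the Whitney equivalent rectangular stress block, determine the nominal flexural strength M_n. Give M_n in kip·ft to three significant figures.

Tension: T = A_s f_y = 1.3 × 60 = 78 kips.
Try a within the flange: a = T/(0.85 f'_c b_f) = 78/(0.85 × 4 × 29) = 0.791 in.
Since a = 0.791 ≤ h_f = 4.4 in, the stress block lies entirely in the flange; analyse as a rectangular beam of width b_f.
M_n = T(d − a/2) = 78 × (25.4 − 0.3955) = 1950.4 kip·in.
M_n = 1950.4/12 = 162.53 kip·ft.

M_n ≈ 163 kip·ft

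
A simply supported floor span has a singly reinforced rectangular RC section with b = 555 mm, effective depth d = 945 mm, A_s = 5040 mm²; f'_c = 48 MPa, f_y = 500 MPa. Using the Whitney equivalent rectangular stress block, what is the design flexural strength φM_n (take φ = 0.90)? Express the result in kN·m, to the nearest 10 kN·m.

T = A_s f_y = 5040 × 500 = 2520000 N = 2520 kN.
From C = T: a = T/(0.85 f'_c b) = 2520000/(0.85 × 48 × 555) = 111.29 mm.
M_n = T(d − a/2) = 2520 kN × (945 − 55.645) mm = 2241.17 kN·m.
φM_n = 0.90 × 2241.17 = 2017.05 kN·m.

φM_n ≈ 2020 kN·m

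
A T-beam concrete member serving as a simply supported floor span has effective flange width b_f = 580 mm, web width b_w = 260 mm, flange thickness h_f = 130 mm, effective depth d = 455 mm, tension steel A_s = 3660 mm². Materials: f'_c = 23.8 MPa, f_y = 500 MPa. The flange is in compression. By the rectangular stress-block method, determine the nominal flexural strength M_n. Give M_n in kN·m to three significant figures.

Tension: T = A_s f_y = 3660 × 500 = 1830000 N.
Try a within the flange: a = T/(0.85 f'_c b_f) = 1830000/(0.85 × 23.8 × 580) = 155.97 mm.
a = 155.97 > h_f = 130 mm: the block extends into the web. Split into flange-overhang and web parts.
C_f = 0.85 f'_c (b_f − b_w) h_f = 0.85 × 23.8 × (580 − 260) × 130 = 841568 N.
Remaining web compression depth: a_w = (T − C_f)/(0.85 f'_c b_w) = (1830000 − 841568)/(0.85 × 23.8 × 260) = 187.92 mm.
M_n = C_f(d − h_f/2) + (T − C_f)(d − a_w/2) = 841568 × (455 − 65) + 988432 × (455 − 93.96) = 328.21 + 356.86 = 685.07 × 10⁶ N·mm.
M_n = 685.07 kN·m.

M_n ≈ 685 kN·m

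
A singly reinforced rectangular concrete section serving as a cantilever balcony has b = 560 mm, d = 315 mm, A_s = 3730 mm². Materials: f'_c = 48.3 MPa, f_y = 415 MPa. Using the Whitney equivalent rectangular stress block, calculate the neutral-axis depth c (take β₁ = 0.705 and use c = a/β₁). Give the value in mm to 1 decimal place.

T = A_s f_y = 3730 × 415 = 1547950 N = 1547.95 kN.
Setting C = 0.85 f'_c a b equal to T: a = 1547950/(0.85 × 48.3 × 560) = 67.329 mm.
With β₁ = 0.705, c = a/β₁ = 67.329/0.705 = 95.5 mm.

c ≈ 95.5 mm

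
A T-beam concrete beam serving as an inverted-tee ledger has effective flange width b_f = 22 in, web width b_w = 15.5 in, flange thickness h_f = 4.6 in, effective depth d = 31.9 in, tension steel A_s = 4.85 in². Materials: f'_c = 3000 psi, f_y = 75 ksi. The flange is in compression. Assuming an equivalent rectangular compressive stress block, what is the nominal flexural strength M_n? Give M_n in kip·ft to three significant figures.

Tension: T = A_s f_y = 4.85 × 75 = 363.75 kips.
Try a within the flange: a = T/(0.85 f'_c b_f) = 363.75/(0.85 × 3 × 22) = 6.484 in.
a = 6.484 > h_f = 4.6 in: the block extends into the web. Split into flange-overhang and web parts.
C_f = 0.85 f'_c (b_f − b_w) h_f = 0.85 × 3 × (22 − 15.5) × 4.6 = 76.2 kips.
Remaining web compression depth: a_w = (T − C_f)/(0.85 f'_c b_w) = (363.75 − 76.2)/(0.85 × 3 × 15.5) = 7.275 in.
M_n = C_f(d − h_f/2) + (T − C_f)(d − a_w/2) = 76.2 × (31.9 − 2.3) + 287.55 × (31.9 − 3.6375) = 2255.5 + 8126.9 = 10382.4 kip·in.
M_n = 10382.4/12 = 865.20 kip·ft.

M_n ≈ 865 kip·ft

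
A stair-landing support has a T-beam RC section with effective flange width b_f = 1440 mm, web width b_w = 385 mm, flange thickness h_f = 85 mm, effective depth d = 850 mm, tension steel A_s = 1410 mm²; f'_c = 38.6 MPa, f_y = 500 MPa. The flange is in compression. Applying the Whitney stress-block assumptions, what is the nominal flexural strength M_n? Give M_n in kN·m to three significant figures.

Tension: T = A_s f_y = 1410 × 500 = 705000 N.
Try a within the flange: a = T/(0.85 f'_c b_f) = 705000/(0.85 × 38.6 × 1440) = 14.92 mm.
Since a = 14.92 ≤ h_f = 85 mm, the stress block lies entirely in the flange; analyse as a rectangular beam of width b_f.
M_n = T(d − a/2) = 705000 × (850 − 7.46) = 593.99 × 10⁶ N·mm.
M_n = 593.99 kN·m.

M_n ≈ 594 kN·m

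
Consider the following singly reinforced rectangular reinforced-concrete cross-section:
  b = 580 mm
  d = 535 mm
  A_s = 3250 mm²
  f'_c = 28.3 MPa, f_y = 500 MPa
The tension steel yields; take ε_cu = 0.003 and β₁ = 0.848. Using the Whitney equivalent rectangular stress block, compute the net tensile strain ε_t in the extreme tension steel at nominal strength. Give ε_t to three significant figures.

ε_t ≈ 0.00869

a = A_s f_y/(0.85 f'_c b) = 116.47 mm.
β₁ = 0.848, so c = a/β₁ = 116.47/0.848 = 137.35 mm.
From the linear strain diagram with ε_cu = 0.003: ε_t = 0.003 (d − c)/c = 0.003 × (535 − 137.35)/137.35 = 0.00869.
Since ε_t ≥ 0.005, the section is tension-controlled.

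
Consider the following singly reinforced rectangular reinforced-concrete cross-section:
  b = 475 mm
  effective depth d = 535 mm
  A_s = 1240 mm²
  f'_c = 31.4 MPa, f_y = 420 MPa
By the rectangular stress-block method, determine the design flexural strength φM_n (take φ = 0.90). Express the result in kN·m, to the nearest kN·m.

φM_n ≈ 241 kN·m

T = A_s f_y = 1240 × 420 = 520800 N = 520.8 kN.
From C = T: a = T/(0.85 f'_c b) = 520800/(0.85 × 31.4 × 475) = 41.08 mm.
M_n = T(d − a/2) = 520.8 kN × (535 − 20.54) mm = 267.93 kN·m.
φM_n = 0.90 × 267.93 = 241.14 kN·m.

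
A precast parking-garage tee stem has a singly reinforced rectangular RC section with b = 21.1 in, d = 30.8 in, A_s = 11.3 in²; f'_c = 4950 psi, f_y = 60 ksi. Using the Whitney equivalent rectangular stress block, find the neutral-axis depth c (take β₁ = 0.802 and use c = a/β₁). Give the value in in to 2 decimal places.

c ≈ 9.52 in

T = A_s f_y = 11.3 × 60 = 678 kips.
a = T/(0.85 f'_c b) = 678/(0.85 × 4.95 × 21.1) = 7.6370 in.
With β₁ = 0.802, c = a/β₁ = 7.6370/0.802 = 9.52 in.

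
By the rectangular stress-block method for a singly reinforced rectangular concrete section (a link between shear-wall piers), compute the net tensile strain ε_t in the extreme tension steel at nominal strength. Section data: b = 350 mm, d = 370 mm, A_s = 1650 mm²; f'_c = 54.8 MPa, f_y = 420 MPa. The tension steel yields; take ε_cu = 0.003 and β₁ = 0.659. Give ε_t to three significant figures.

ε_t ≈ 0.0142

a = A_s f_y/(0.85 f'_c b) = 42.51 mm.
β₁ = 0.659, so c = a/β₁ = 42.51/0.659 = 64.51 mm.
From the linear strain diagram with ε_cu = 0.003: ε_t = 0.003 (d − c)/c = 0.003 × (370 − 64.51)/64.51 = 0.0142.
Since ε_t ≥ 0.005, the section is tension-controlled.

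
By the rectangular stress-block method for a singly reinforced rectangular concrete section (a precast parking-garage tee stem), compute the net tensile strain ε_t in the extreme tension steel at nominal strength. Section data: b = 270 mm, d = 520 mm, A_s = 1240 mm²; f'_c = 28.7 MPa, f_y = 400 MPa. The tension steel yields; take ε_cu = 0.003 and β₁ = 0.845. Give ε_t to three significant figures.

ε_t ≈ 0.0145

a = A_s f_y/(0.85 f'_c b) = 75.30 mm.
β₁ = 0.845, so c = a/β₁ = 75.30/0.845 = 89.11 mm.
From the linear strain diagram with ε_cu = 0.003: ε_t = 0.003 (d − c)/c = 0.003 × (520 − 89.11)/89.11 = 0.0145.
Since ε_t ≥ 0.005, the section is tension-controlled.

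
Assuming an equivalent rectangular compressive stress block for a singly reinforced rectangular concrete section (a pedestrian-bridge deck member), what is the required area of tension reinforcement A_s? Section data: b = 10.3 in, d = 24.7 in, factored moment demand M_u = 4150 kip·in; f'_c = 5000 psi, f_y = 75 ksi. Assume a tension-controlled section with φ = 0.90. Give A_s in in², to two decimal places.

A_s ≈ 2.75 in²

M_n = M_u/φ = 4150/0.90 = 4611.11 kip·in.
From M_n = 0.85 f'_c a b (d − a/2):
a = d − √(d² − 2M_n/(0.85 f'_c b)) = 24.7 − √(24.7² − 2 × 4611.11/(0.85 × 5 × 10.3)) = 4.715 in.
A_s = 0.85 f'_c a b / f_y = 0.85 × 5 × 4.715 × 10.3 / 75 = 2.752 in².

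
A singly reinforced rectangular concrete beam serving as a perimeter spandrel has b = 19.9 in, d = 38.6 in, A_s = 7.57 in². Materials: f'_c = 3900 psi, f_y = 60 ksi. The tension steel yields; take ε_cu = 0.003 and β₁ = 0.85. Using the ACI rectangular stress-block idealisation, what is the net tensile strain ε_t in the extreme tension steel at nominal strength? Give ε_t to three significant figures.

a = A_s f_y/(0.85 f'_c b) = 6.885 in.
β₁ = 0.85, so c = a/β₁ = 6.885/0.85 = 8.100 in.
From the linear strain diagram with ε_cu = 0.003: ε_t = 0.003 (d − c)/c = 0.003 × (38.6 − 8.100)/8.100 = 0.0113.
Since ε_t ≥ 0.005, the section is tension-controlled.

ε_t ≈ 0.0113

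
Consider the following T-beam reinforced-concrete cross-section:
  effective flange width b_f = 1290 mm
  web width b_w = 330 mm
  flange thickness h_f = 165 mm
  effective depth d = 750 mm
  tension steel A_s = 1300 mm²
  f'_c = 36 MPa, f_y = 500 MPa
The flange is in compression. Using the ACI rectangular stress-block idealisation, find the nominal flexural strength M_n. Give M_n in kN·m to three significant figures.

Tension: T = A_s f_y = 1300 × 500 = 650000 N.
Try a within the flange: a = T/(0.85 f'_c b_f) = 650000/(0.85 × 36 × 1290) = 16.47 mm.
Since a = 16.47 ≤ h_f = 165 mm, the stress block lies entirely in the flange; analyse as a rectangular beam of width b_f.
M_n = T(d − a/2) = 650000 × (750 − 8.235) = 482.15 × 10⁶ N·mm.
M_n = 482.15 kN·m.

M_n ≈ 482 kN·m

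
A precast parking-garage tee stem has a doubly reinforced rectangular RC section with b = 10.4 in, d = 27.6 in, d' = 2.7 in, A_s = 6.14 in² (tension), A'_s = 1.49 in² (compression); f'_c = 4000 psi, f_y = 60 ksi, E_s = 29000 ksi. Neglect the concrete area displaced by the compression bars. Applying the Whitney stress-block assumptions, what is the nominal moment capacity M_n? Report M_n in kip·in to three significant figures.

M_n ≈ 8830 kip·in

Assume both steels yield.
a = (A_s − A'_s) f_y/(0.85 f'_c b) = (6.14 − 1.49) × 60/(0.85 × 4 × 10.4) = 7.890 in.
c = a/β₁ = 7.890/0.85 = 9.282 in; ε'_s = 0.003(c − d')/c = 0.0021 ≥ ε_y = 0.0021, so the compression steel yields.
M_n = (A_s − A'_s) f_y (d − a/2) + A'_s f_y (d − d') = 279 × (27.6 − 3.945) + 89.4 × (27.6 − 2.7) = 6599.7 + 2226.1 = 8825.8 kip·in.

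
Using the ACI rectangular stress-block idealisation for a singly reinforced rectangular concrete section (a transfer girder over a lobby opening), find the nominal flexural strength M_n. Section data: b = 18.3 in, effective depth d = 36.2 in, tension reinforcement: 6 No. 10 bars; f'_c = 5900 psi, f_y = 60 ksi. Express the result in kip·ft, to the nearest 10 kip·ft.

M_n ≈ 1280 kip·ft

A_s = 6 × 1.27 = 7.62 in².
T = A_s f_y = 7.62 × 60 = 457.2 kips.
a = T/(0.85 f'_c b) = 457.2/(0.85 × 5.9 × 18.3) = 4.982 in.
M_n = T(d − a/2) = 457.2 × (36.2 − 2.491) = 15411.8 kip·in = 15411.8/12 = 1284.32 kip·ft.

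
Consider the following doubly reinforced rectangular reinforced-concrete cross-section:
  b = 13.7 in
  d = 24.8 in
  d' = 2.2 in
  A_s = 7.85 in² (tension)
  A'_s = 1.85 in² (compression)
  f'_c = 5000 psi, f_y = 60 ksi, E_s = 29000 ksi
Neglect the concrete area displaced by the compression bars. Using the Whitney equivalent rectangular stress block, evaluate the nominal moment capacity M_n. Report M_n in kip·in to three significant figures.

Assume both steels yield.
a = (A_s − A'_s) f_y/(0.85 f'_c b) = (7.85 − 1.85) × 60/(0.85 × 5 × 13.7) = 6.183 in.
c = a/β₁ = 6.183/0.8 = 7.729 in; ε'_s = 0.003(c − d')/c = 0.0021 ≥ ε_y = 0.0021, so the compression steel yields.
M_n = (A_s − A'_s) f_y (d − a/2) + A'_s f_y (d − d') = 360 × (24.8 − 3.0915) + 111 × (24.8 − 2.2) = 7815.1 + 2508.6 = 10323.7 kip·in.

M_n ≈ 10300 kip·in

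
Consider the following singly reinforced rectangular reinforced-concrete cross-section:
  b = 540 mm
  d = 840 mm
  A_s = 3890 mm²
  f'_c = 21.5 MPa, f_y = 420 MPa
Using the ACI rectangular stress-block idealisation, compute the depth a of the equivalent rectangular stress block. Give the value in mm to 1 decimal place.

T = A_s f_y = 3890 × 420 = 1633800 N = 1633.8 kN.
Setting C = 0.85 f'_c a b equal to T: a = 1633800/(0.85 × 21.5 × 540) = 165.6 mm.

a ≈ 165.6 mm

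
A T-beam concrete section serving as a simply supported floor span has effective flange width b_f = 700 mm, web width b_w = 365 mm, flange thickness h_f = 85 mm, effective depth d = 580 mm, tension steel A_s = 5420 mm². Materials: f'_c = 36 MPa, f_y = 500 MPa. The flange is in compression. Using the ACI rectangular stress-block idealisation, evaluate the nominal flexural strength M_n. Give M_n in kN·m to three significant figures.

Tension: T = A_s f_y = 5420 × 500 = 2710000 N.
Try a within the flange: a = T/(0.85 f'_c b_f) = 2710000/(0.85 × 36 × 700) = 126.52 mm.
a = 126.52 > h_f = 85 mm: the block extends into the web. Split into flange-overhang and web parts.
C_f = 0.85 f'_c (b_f − b_w) h_f = 0.85 × 36 × (700 − 365) × 85 = 871335 N.
Remaining web compression depth: a_w = (T − C_f)/(0.85 f'_c b_w) = (2710000 − 871335)/(0.85 × 36 × 365) = 164.62 mm.
M_n = C_f(d − h_f/2) + (T − C_f)(d − a_w/2) = 871335 × (580 − 42.5) + 1838665 × (580 − 82.31) = 468.34 + 915.09 = 1383.43 × 10⁶ N·mm.
M_n = 1383.43 kN·m.

M_n ≈ 1380 kN·m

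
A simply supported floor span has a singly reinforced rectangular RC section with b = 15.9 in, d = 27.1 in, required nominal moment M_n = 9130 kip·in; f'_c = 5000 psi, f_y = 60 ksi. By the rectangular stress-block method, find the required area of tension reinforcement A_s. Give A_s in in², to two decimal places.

From M_n = 0.85 f'_c a b (d − a/2):
a = d − √(d² − 2M_n/(0.85 f'_c b)) = 27.1 − √(27.1² − 2 × 9130/(0.85 × 5 × 15.9)) = 5.555 in.
A_s = 0.85 f'_c a b / f_y = 0.85 × 5 × 5.555 × 15.9 / 60 = 6.256 in².

A_s ≈ 6.26 in²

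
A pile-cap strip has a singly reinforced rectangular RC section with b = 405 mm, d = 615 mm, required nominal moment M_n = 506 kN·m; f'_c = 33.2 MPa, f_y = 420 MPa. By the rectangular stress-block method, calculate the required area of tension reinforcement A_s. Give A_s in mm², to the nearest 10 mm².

With M_n = 0.85 f'_c a b (d − a/2), solve the quadratic for a:
a = d − √(d² − 2M_n/(0.85 f'_c b)) = 615 − √(615² − 2 × 506×10⁶/(0.85 × 33.2 × 405)) = 76.78 mm.
A_s = 0.85 f'_c a b / f_y = 0.85 × 33.2 × 76.78 × 405 / 420 = 2089.3 mm².

A_s ≈ 2090 mm²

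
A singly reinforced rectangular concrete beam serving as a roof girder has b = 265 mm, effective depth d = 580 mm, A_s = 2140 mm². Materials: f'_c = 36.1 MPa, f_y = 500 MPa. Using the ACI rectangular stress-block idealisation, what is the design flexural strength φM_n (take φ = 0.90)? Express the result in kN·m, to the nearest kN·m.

T = A_s f_y = 2140 × 500 = 1070000 N = 1070 kN.
From C = T: a = T/(0.85 f'_c b) = 1070000/(0.85 × 36.1 × 265) = 131.59 mm.
M_n = T(d − a/2) = 1070 kN × (580 − 65.795) mm = 550.20 kN·m.
φM_n = 0.90 × 550.20 = 495.18 kN·m.

φM_n ≈ 495 kN·m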